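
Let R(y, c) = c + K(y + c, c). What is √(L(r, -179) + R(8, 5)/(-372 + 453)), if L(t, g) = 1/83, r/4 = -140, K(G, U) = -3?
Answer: √20501/747 ≈ 0.19168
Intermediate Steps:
R(y, c) = -3 + c (R(y, c) = c - 3 = -3 + c)
r = -560 (r = 4*(-140) = -560)
L(t, g) = 1/83
√(L(r, -179) + R(8, 5)/(-372 + 453)) = √(1/83 + (-3 + 5)/(-372 + 453)) = √(1/83 + 2/81) = √(247/6723) = √20501/747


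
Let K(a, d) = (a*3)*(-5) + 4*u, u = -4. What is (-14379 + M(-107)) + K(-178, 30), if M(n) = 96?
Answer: -11629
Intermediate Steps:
K(a, d) = -16 - 15*a (K(a, d) = (a*3)*(-5) + 4*(-4) = (3*a)*(-5) - 16 = -15*a - 16 = -16 - 15*a)
(-14379 + M(-107)) + K(-178, 30) = (-14379 + 96) + (-16 - 15*(-178)) = -14283 + (-16 + 2670) = -14283 + 2654 = -11629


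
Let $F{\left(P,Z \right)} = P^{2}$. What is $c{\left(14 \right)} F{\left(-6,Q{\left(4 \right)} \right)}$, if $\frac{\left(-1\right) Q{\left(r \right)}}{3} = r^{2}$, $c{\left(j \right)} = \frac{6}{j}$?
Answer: $\frac{108}{7} \approx 15.429$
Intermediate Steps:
$Q{\left(r \right)} = - 3 r^{2}$
$c{\left(14 \right)} F{\left(-6,Q{\left(4 \right)} \right)} = \frac{6}{14} \left(-6\right)^{2} = 6 \cdot \frac{1}{14} \cdot 36 = \frac{3}{7} \cdot 36 = \frac{108}{7}$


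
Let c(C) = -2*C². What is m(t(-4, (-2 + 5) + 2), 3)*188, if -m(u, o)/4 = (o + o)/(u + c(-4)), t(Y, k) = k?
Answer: 1504/9 ≈ 167.11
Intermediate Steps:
m(u, o) = -8*o/(-32 + u) (m(u, o) = -4*(o + o)/(u - 2*(-4)²) = -4*2*o/(u - 2*16) = -4*2*o/(u - 32) = -4*2*o/(-32 + u) = -8*o/(-32 + u))
m(t(-4, (-2 + 5) + 2), 3)*188 = -8*3/(-32 + ((-2 + 5) + 2))*188 = -8*3/(-32 + (3 + 2))*188 = -8*3/(-32 + 5)*188 = -8*3/(-27)*188 = -8*3*(-1/27)*188 = (8/9)*188 = 1504/9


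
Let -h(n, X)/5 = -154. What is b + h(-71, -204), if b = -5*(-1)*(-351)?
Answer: -985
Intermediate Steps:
h(n, X) = 770 (h(n, X) = -5*(-154) = 770)
b = -1755 (b = 5*(-351) = -1755)
b + h(-71, -204) = -1755 + 770 = -985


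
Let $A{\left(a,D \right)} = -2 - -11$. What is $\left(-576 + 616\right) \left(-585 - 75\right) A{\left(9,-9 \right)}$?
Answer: $-237600$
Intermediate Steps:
$A{\left(a,D \right)} = 9$ ($A{\left(a,D \right)} = -2 + 11 = 9$)
$\left(-576 + 616\right) \left(-585 - 75\right) A{\left(9,-9 \right)} = \left(-576 + 616\right) \left(-585 - 75\right) 9 = 40 \left(-660\right) 9 = \left(-26400\right) 9 = -237600$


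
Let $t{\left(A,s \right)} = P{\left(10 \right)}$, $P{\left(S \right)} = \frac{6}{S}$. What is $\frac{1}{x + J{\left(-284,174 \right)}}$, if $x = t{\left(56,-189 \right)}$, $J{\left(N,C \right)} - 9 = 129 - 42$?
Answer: $\frac{5}{483} \approx 0.010352$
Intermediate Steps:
$t{\left(A,s \right)} = \frac{3}{5}$ ($t{\left(A,s \right)} = \frac{6}{10} = 6 \cdot \frac{1}{10} = \frac{3}{5}$)
$J{\left(N,C \right)} = 96$ ($J{\left(N,C \right)} = 9 + \left(129 - 42\right) = 9 + 87 = 96$)
$x = \frac{3}{5} \approx 0.6$
$\frac{1}{x + J{\left(-284,174 \right)}} = \frac{1}{\frac{3}{5} + 96} = \frac{1}{\frac{483}{5}} = \frac{5}{483}$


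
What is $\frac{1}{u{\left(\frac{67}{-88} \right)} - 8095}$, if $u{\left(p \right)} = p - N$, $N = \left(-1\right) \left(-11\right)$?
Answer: $- \frac{88}{713395} \approx -0.00012335$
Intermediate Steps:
$N = 11$
$u{\left(p \right)} = -11 + p$ ($u{\left(p \right)} = p - 11 = -11 + p$)
$\frac{1}{u{\left(\frac{67}{-88} \right)} - 8095} = \frac{1}{\left(-11 + \frac{67}{-88}\right) - 8095} = \frac{1}{\left(-11 + 67 \left(- \frac{1}{88}\right)\right) - 8095} = \frac{1}{\left(-11 - \frac{67}{88}\right) - 8095} = \frac{1}{- \frac{1035}{88} - 8095} = \frac{1}{- \frac{713395}{88}} = - \frac{88}{713395}$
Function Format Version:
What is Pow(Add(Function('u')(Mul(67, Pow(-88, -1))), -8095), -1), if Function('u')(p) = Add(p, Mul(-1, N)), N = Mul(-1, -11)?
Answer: Rational(-88, 713395) ≈ -0.00012335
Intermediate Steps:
N = 11
Function('u')(p) = Add(-11, p) (Function('u')(p) = Add(p, Mul(-1, 11)) = Add(p, -11) = Add(-11, p))
Pow(Add(Function('u')(Mul(67, Pow(-88, -1))), -8095), -1) = Pow(Add(Add(-11, Mul(67, Pow(-88, -1))), -8095), -1) = Pow(Add(Add(-11, Mul(67, Rational(-1, 88))), -8095), -1) = Pow(Add(Add(-11, Rational(-67, 88)), -8095), -1) = Pow(Add(Rational(-1035, 88), -8095), -1) = Pow(Rational(-713395, 88), -1) = Rational(-88, 713395)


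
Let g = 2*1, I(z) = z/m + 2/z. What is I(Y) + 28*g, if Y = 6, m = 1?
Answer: 187/3 ≈ 62.333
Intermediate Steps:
I(z) = z + 2/z (I(z) = z/1 + 2/z = z*1 + 2/z = z + 2/z)
g = 2
I(Y) + 28*g = (6 + 2/6) + 28*2 = (6 + 2*(⅙)) + 56 = (6 + ⅓) + 56 = 19/3 + 56 = 187/3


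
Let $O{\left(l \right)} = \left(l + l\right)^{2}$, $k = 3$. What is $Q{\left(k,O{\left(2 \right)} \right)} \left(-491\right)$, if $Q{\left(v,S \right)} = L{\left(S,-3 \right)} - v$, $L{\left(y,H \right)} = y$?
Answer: $-6383$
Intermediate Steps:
$O{\left(l \right)} = 4 l^{2}$ ($O{\left(l \right)} = \left(2 l\right)^{2} = 4 l^{2}$)
$Q{\left(v,S \right)} = S - v$
$Q{\left(k,O{\left(2 \right)} \right)} \left(-491\right) = \left(4 \cdot 2^{2} - 3\right) \left(-491\right) = \left(4 \cdot 4 - 3\right) \left(-491\right) = \left(16 - 3\right) \left(-491\right) = 13 \left(-491\right) = -6383$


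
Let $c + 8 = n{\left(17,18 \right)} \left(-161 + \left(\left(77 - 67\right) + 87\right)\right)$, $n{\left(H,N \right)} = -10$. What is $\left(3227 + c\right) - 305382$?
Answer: $-301523$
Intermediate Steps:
$c = 632$ ($c = -8 - 10 \left(-161 + \left(\left(77 - 67\right) + 87\right)\right) = -8 - 10 \left(-161 + \left(10 + 87\right)\right) = -8 - 10 \left(-161 + 97\right) = -8 - -640 = -8 + 640 = 632$)
$\left(3227 + c\right) - 305382 = \left(3227 + 632\right) - 305382 = 3859 - 305382 = -301523$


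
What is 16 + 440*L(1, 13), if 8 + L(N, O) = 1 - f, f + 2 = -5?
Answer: 16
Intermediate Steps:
f = -7 (f = -2 - 5 = -7)
L(N, O) = 0 (L(N, O) = -8 + (1 - 1*(-7)) = -8 + (1 + 7) = -8 + 8 = 0)
16 + 440*L(1, 13) = 16 + 440*0 = 16 + 0 = 16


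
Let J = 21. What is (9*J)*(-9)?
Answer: -1701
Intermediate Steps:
(9*J)*(-9) = (9*21)*(-9) = 189*(-9) = -1701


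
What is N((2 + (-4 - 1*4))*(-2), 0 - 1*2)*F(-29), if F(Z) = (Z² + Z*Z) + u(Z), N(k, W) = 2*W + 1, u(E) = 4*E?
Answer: -4698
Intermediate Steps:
N(k, W) = 1 + 2*W
F(Z) = 2*Z² + 4*Z (F(Z) = (Z² + Z*Z) + 4*Z = (Z² + Z²) + 4*Z = 2*Z² + 4*Z)
N((2 + (-4 - 1*4))*(-2), 0 - 1*2)*F(-29) = (1 + 2*(0 - 1*2))*(2*(-29)*(2 - 29)) = (1 + 2*(0 - 2))*(2*(-29)*(-27)) = (1 + 2*(-2))*1566 = (1 - 4)*1566 = -3*1566 = -4698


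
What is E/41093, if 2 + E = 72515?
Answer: 72513/41093 ≈ 1.7646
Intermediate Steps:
E = 72513 (E = -2 + 72515 = 72513)
E/41093 = 72513/41093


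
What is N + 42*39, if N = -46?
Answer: 1592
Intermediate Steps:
N + 42*39 = -46 + 42*39 = -46 + 1638 = 1592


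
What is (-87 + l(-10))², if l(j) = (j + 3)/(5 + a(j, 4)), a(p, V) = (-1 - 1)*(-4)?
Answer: 1295044/169 ≈ 7663.0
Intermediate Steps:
a(p, V) = 8 (a(p, V) = -2*(-4) = 8)
l(j) = 3/13 + j/13 (l(j) = (j + 3)/(5 + 8) = (3 + j)/13 = (3 + j)*(1/13) = 3/13 + j/13)
(-87 + l(-10))² = (-87 + (3/13 + (1/13)*(-10)))² = (-87 + (3/13 - 10/13))² = (-87 - 7/13)² = (-1138/13)² = 1295044/169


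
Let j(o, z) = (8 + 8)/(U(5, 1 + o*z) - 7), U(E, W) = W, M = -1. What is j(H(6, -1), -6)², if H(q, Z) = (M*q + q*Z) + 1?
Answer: 16/225 ≈ 0.071111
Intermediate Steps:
H(q, Z) = 1 - q + Z*q (H(q, Z) = (-q + q*Z) + 1 = (-q + Z*q) + 1 = 1 - q + Z*q)
j(o, z) = 16/(-6 + o*z) (j(o, z) = (8 + 8)/((1 + o*z) - 7) = 16/(-6 + o*z))
j(H(6, -1), -6)² = (16/(-6 + (1 - 1*6 - 1*6)*(-6)))² = (16/(-6 + (1 - 6 - 6)*(-6)))² = (16/(-6 - 11*(-6)))² = (16/(-6 + 66))² = (16/60)² = (16*(1/60))² = (4/15)² = 16/225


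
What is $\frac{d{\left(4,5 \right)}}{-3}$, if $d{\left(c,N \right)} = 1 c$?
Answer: $- \frac{4}{3} \approx -1.3333$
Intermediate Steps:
$d{\left(c,N \right)} = c$
$\frac{d{\left(4,5 \right)}}{-3} = \frac{4}{-3} = 4 \left(- \frac{1}{3}\right) = - \frac{4}{3}$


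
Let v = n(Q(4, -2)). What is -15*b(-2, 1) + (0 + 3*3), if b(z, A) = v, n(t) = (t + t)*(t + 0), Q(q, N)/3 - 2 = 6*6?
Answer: -389871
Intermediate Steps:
Q(q, N) = 114 (Q(q, N) = 6 + 3*(6*6) = 6 + 3*36 = 6 + 108 = 114)
n(t) = 2*t² (n(t) = (2*t)*t = 2*t²)
v = 25992 (v = 2*114² = 2*12996 = 25992)
b(z, A) = 25992
-15*b(-2, 1) + (0 + 3*3) = -15*25992 + (0 + 3*3) = -389880 + (0 + 9) = -389880 + 9 = -389871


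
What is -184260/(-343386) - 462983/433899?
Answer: -1463549087/2759163741 ≈ -0.53043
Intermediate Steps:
-184260/(-343386) - 462983/433899 = -184260*(-1/343386) - 462983*1/433899 = 30710/57231 - 462983/433899 = -1463549087/2759163741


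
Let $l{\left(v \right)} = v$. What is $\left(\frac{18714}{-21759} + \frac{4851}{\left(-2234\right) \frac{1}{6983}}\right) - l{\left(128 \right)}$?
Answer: $- \frac{247779933397}{16203202} \approx -15292.0$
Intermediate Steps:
$\left(\frac{18714}{-21759} + \frac{4851}{\left(-2234\right) \frac{1}{6983}}\right) - l{\left(128 \right)} = \left(\frac{18714}{-21759} + \frac{4851}{\left(-2234\right) \frac{1}{6983}}\right) - 128 = \left(18714 \left(- \frac{1}{21759}\right) + \frac{4851}{\left(-2234\right) \frac{1}{6983}}\right) - 128 = \left(- \frac{6238}{7253} + \frac{4851}{- \frac{2234}{6983}}\right) - 128 = \left(- \frac{6238}{7253} + 4851 \left(- \frac{6983}{2234}\right)\right) - 128 = \left(- \frac{6238}{7253} - \frac{33874533}{2234}\right) - 128 = - \frac{245705923541}{16203202} - 128 = - \frac{247779933397}{16203202}$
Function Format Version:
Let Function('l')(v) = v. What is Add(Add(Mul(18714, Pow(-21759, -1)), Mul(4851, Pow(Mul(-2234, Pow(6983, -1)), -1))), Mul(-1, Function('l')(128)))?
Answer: Rational(-247779933397, 16203202) ≈ -15292.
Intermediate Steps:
Add(Add(Mul(18714, Pow(-21759, -1)), Mul(4851, Pow(Mul(-2234, Pow(6983, -1)), -1))), Mul(-1, Function('l')(128))) = Add(Add(Mul(18714, Pow(-21759, -1)), Mul(4851, Pow(Mul(-2234, Pow(6983, -1)), -1))), Mul(-1, 128)) = Add(Add(Mul(18714, Rational(-1, 21759)), Mul(4851, Pow(Mul(-2234, Rational(1, 6983)), -1))), -128) = Add(Add(Rational(-6238, 7253), Mul(4851, Pow(Rational(-2234, 6983), -1))), -128) = Add(Add(Rational(-6238, 7253), Mul(4851, Rational(-6983, 2234))), -128) = Add(Add(Rational(-6238, 7253), Rational(-33874533, 2234)), -128) = Add(Rational(-245705923541, 16203202), -128) = Rational(-247779933397, 16203202)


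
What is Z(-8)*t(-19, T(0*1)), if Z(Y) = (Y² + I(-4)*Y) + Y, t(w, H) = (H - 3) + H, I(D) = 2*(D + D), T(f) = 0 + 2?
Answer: 184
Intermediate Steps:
T(f) = 2
I(D) = 4*D (I(D) = 2*(2*D) = 4*D)
t(w, H) = -3 + 2*H (t(w, H) = (-3 + H) + H = -3 + 2*H)
Z(Y) = Y² - 15*Y (Z(Y) = (Y² + (4*(-4))*Y) + Y = (Y² - 16*Y) + Y = Y² - 15*Y)
Z(-8)*t(-19, T(0*1)) = (-8*(-15 - 8))*(-3 + 2*2) = (-8*(-23))*(-3 + 4) = 184*1 = 184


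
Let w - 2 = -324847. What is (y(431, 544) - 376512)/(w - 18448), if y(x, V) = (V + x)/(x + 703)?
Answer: 142321211/129764754 ≈ 1.0968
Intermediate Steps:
w = -324845 (w = 2 - 324847 = -324845)
y(x, V) = (V + x)/(703 + x)
(y(431, 544) - 376512)/(w - 18448) = ((544 + 431)/(703 + 431) - 376512)/(-324845 - 18448) = (975/1134 - 376512)/(-343293) = ((1/1134)*975 - 376512)*(-1/343293) = (325/378 - 376512)*(-1/343293) = -142321211/378*(-1/343293) = 142321211/129764754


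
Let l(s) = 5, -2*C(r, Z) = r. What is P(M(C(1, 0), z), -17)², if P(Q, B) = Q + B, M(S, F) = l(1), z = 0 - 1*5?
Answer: 144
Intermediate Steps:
C(r, Z) = -r/2
z = -5 (z = 0 - 5 = -5)
M(S, F) = 5
P(Q, B) = B + Q
P(M(C(1, 0), z), -17)² = (-17 + 5)² = (-12)² = 144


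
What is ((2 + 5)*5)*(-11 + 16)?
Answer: 175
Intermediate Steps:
((2 + 5)*5)*(-11 + 16) = (7*5)*5 = 35*5 = 175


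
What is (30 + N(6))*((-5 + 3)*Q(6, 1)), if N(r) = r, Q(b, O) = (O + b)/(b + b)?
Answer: -42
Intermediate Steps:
Q(b, O) = (O + b)/(2*b) (Q(b, O) = (O + b)/((2*b)) = (O + b)*(1/(2*b)) = (O + b)/(2*b))
(30 + N(6))*((-5 + 3)*Q(6, 1)) = (30 + 6)*((-5 + 3)*((½)*(1 + 6)/6)) = 36*(-7/6) = -42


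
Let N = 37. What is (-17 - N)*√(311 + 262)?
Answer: -54*√573 ≈ -1292.6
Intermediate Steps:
(-17 - N)*√(311 + 262) = (-17 - 1*37)*√(311 + 262) = (-17 - 37)*√573 = -54*√573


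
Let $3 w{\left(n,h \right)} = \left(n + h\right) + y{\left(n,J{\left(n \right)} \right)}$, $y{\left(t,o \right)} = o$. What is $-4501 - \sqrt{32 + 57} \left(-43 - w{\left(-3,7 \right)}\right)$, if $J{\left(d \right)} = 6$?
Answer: $-4501 + \frac{139 \sqrt{89}}{3} \approx -4063.9$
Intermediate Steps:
$w{\left(n,h \right)} = 2 + \frac{h}{3} + \frac{n}{3}$ ($w{\left(n,h \right)} = \frac{\left(n + h\right) + 6}{3} = \frac{\left(h + n\right) + 6}{3} = \frac{6 + h + n}{3} = 2 + \frac{h}{3} + \frac{n}{3}$)
$-4501 - \sqrt{32 + 57} \left(-43 - w{\left(-3,7 \right)}\right) = -4501 - \sqrt{32 + 57} \left(-43 - \left(2 + \frac{1}{3} \cdot 7 + \frac{1}{3} \left(-3\right)\right)\right) = -4501 - \sqrt{89} \left(-43 - \left(2 + \frac{7}{3} - 1\right)\right) = -4501 - \sqrt{89} \left(-43 - \frac{10}{3}\right) = -4501 - \sqrt{89} \left(- \frac{139}{3}\right) = -4501 - - \frac{139 \sqrt{89}}{3} = -4501 + \frac{139 \sqrt{89}}{3}$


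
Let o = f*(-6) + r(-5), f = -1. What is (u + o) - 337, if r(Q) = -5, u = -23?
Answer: -359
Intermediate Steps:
o = 1 (o = -1*(-6) - 5 = 6 - 5 = 1)
(u + o) - 337 = (-23 + 1) - 337 = -22 - 337 = -359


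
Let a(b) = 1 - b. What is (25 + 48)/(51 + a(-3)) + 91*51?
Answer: 255328/55 ≈ 4642.3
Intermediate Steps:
(25 + 48)/(51 + a(-3)) + 91*51 = (25 + 48)/(51 + (1 - 1*(-3))) + 91*51 = 73/(51 + (1 + 3)) + 4641 = 73/(51 + 4) + 4641 = 73/55 + 4641 = 255328/55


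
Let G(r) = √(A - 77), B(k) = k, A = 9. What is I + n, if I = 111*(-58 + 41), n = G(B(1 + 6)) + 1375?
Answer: -512 + 2*I*√17 ≈ -512.0 + 8.2462*I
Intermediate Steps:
G(r) = 2*I*√17 (G(r) = √(9 - 77) = √(-68) = 2*I*√17)
n = 1375 + 2*I*√17 (n = 2*I*√17 + 1375 = 1375 + 2*I*√17 ≈ 1375.0 + 8.2462*I)
I = -1887 (I = 111*(-17) = -1887)
I + n = -1887 + (1375 + 2*I*√17) = -512 + 2*I*√17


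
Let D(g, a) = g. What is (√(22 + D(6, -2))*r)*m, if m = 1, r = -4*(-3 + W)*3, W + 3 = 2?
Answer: 96*√7 ≈ 253.99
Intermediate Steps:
W = -1 (W = -3 + 2 = -1)
r = 48 (r = -4*(-3 - 1)*3 = -4*(-4)*3 = 16*3 = 48)
(√(22 + D(6, -2))*r)*m = (√(22 + 6)*48)*1 = (√28*48)*1 = ((2*√7)*48)*1 = (96*√7)*1 = 96*√7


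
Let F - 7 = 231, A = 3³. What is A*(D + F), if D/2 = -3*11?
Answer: 4644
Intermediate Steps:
A = 27
F = 238 (F = 7 + 231 = 238)
D = -66 (D = 2*(-3*11) = 2*(-33) = -66)
A*(D + F) = 27*(-66 + 238) = 27*172 = 4644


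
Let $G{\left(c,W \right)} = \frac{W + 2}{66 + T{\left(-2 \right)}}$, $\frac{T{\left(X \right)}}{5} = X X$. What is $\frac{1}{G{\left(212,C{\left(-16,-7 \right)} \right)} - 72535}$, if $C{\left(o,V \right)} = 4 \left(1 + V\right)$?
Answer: $- \frac{43}{3119016} \approx -1.3786 \cdot 10^{-5}$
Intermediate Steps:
$T{\left(X \right)} = 5 X^{2}$ ($T{\left(X \right)} = 5 X X = 5 X^{2}$)
$C{\left(o,V \right)} = 4 + 4 V$
$G{\left(c,W \right)} = \frac{1}{43} + \frac{W}{86}$ ($G{\left(c,W \right)} = \frac{W + 2}{66 + 5 \left(-2\right)^{2}} = \frac{2 + W}{66 + 5 \cdot 4} = \frac{2 + W}{66 + 20} = \frac{2 + W}{86} = \left(2 + W\right) \frac{1}{86} = \frac{1}{43} + \frac{W}{86}$)
$\frac{1}{G{\left(212,C{\left(-16,-7 \right)} \right)} - 72535} = \frac{1}{\left(\frac{1}{43} + \frac{4 + 4 \left(-7\right)}{86}\right) - 72535} = \frac{1}{\left(\frac{1}{43} + \frac{4 - 28}{86}\right) - 72535} = \frac{1}{\left(\frac{1}{43} + \frac{1}{86} \left(-24\right)\right) - 72535} = \frac{1}{\left(\frac{1}{43} - \frac{12}{43}\right) - 72535} = \frac{1}{- \frac{11}{43} - 72535} = \frac{1}{- \frac{3119016}{43}} = - \frac{43}{3119016}$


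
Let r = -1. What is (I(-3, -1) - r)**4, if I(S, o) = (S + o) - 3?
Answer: 1296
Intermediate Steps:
I(S, o) = -3 + S + o
(I(-3, -1) - r)**4 = ((-3 - 3 - 1) - 1*(-1))**4 = (-7 + 1)**4 = (-6)**4 = 1296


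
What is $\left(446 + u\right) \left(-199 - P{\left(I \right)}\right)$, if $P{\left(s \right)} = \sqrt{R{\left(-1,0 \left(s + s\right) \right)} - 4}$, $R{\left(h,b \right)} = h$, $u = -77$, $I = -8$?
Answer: $-73431 - 369 i \sqrt{5} \approx -73431.0 - 825.11 i$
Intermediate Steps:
$P{\left(s \right)} = i \sqrt{5}$ ($P{\left(s \right)} = \sqrt{-1 - 4} = \sqrt{-5} = i \sqrt{5}$)
$\left(446 + u\right) \left(-199 - P{\left(I \right)}\right) = \left(446 - 77\right) \left(-199 - i \sqrt{5}\right) = 369 \left(-199 - i \sqrt{5}\right) = -73431 - 369 i \sqrt{5}$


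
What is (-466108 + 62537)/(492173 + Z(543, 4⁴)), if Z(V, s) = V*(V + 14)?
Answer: -403571/794624 ≈ -0.50788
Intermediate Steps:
Z(V, s) = V*(14 + V)
(-466108 + 62537)/(492173 + Z(543, 4⁴)) = (-466108 + 62537)/(492173 + 543*(14 + 543)) = -403571/(492173 + 543*557) = -403571/(492173 + 302451) = -403571/794624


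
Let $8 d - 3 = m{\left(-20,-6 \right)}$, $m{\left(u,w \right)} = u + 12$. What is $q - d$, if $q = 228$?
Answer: $\frac{1829}{8} \approx 228.63$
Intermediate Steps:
$m{\left(u,w \right)} = 12 + u$
$d = - \frac{5}{8}$ ($d = \frac{3}{8} + \frac{12 - 20}{8} = \frac{3}{8} + \frac{1}{8} \left(-8\right) = \frac{3}{8} - 1 = - \frac{5}{8} \approx -0.625$)
$q - d = 228 - - \frac{5}{8} = 228 + \frac{5}{8} = \frac{1829}{8}$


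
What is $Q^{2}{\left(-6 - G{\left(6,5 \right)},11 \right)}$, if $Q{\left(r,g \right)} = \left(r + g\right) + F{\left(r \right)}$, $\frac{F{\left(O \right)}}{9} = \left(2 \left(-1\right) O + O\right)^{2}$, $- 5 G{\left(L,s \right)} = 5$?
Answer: $53361$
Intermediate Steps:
$G{\left(L,s \right)} = -1$ ($G{\left(L,s \right)} = \left(- \frac{1}{5}\right) 5 = -1$)
$F{\left(O \right)} = 9 O^{2}$ ($F{\left(O \right)} = 9 \left(2 \left(-1\right) O + O\right)^{2} = 9 \left(- 2 O + O\right)^{2} = 9 \left(- O\right)^{2} = 9 O^{2}$)
$Q{\left(r,g \right)} = g + r + 9 r^{2}$ ($Q{\left(r,g \right)} = \left(r + g\right) + 9 r^{2} = \left(g + r\right) + 9 r^{2} = g + r + 9 r^{2}$)
$Q^{2}{\left(-6 - G{\left(6,5 \right)},11 \right)} = \left(11 - 5 + 9 \left(-6 - -1\right)^{2}\right)^{2} = \left(11 + \left(-6 + 1\right) + 9 \left(-6 + 1\right)^{2}\right)^{2} = \left(11 - 5 + 9 \left(-5\right)^{2}\right)^{2} = \left(11 - 5 + 9 \cdot 25\right)^{2} = \left(11 - 5 + 225\right)^{2} = 231^{2} = 53361$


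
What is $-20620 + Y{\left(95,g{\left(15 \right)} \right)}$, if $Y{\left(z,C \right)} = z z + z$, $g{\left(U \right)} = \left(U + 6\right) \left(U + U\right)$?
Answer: $-11500$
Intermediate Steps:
$g{\left(U \right)} = 2 U \left(6 + U\right)$ ($g{\left(U \right)} = \left(6 + U\right) 2 U = 2 U \left(6 + U\right)$)
$Y{\left(z,C \right)} = z + z^{2}$ ($Y{\left(z,C \right)} = z^{2} + z = z + z^{2}$)
$-20620 + Y{\left(95,g{\left(15 \right)} \right)} = -20620 + 95 \left(1 + 95\right) = -20620 + 95 \cdot 96 = -20620 + 9120 = -11500$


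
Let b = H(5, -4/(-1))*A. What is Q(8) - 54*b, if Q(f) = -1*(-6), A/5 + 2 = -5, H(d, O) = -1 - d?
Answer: -11334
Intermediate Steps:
A = -35 (A = -10 + 5*(-5) = -10 - 25 = -35)
Q(f) = 6
b = 210 (b = (-1 - 1*5)*(-35) = (-1 - 5)*(-35) = -6*(-35) = 210)
Q(8) - 54*b = 6 - 54*210 = 6 - 11340 = -11334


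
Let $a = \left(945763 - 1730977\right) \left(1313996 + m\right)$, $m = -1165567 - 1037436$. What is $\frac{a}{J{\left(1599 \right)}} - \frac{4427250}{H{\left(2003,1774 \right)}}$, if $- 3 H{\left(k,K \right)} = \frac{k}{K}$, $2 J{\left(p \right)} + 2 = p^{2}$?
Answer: $\frac{9005611522031784}{731609771} \approx 1.2309 \cdot 10^{7}$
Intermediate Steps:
$J{\left(p \right)} = -1 + \frac{p^{2}}{2}$
$H{\left(k,K \right)} = - \frac{k}{3 K}$ ($H{\left(k,K \right)} = - \frac{k \frac{1}{K}}{3} = - \frac{k}{3 K}$)
$m = -2203003$
$a = 698060742498$ ($a = \left(945763 - 1730977\right) \left(1313996 - 2203003\right) = \left(-785214\right) \left(-889007\right) = 698060742498$)
$\frac{a}{J{\left(1599 \right)}} - \frac{4427250}{H{\left(2003,1774 \right)}} = \frac{698060742498}{-1 + \frac{1599^{2}}{2}} - \frac{4427250}{\left(- \frac{1}{3}\right) 2003 \cdot \frac{1}{1774}} = \frac{698060742498}{-1 + \frac{1}{2} \cdot 2556801} - \frac{4427250}{\left(- \frac{1}{3}\right) 2003 \cdot \frac{1}{1774}} = \frac{698060742498}{-1 + \frac{2556801}{2}} - \frac{4427250}{- \frac{2003}{5322}} = \frac{698060742498}{\frac{2556799}{2}} - - \frac{23561824500}{2003} = 698060742498 \cdot \frac{2}{2556799} + \frac{23561824500}{2003} = \frac{199445926428}{365257} + \frac{23561824500}{2003} = \frac{9005611522031784}{731609771}$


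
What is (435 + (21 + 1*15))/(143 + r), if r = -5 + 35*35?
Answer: 471/1363 ≈ 0.34556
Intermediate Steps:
r = 1220 (r = -5 + 1225 = 1220)
(435 + (21 + 1*15))/(143 + r) = (435 + (21 + 1*15))/(143 + 1220) = (435 + (21 + 15))/1363 = (435 + 36)*(1/1363) = 471*(1/1363) = 471/1363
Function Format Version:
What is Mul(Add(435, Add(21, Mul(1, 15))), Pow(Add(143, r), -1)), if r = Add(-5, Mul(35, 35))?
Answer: Rational(471, 1363) ≈ 0.34556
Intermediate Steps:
r = 1220 (r = Add(-5, 1225) = 1220)
Mul(Add(435, Add(21, Mul(1, 15))), Pow(Add(143, r), -1)) = Mul(Add(435, Add(21, Mul(1, 15))), Pow(Add(143, 1220), -1)) = Mul(Add(435, Add(21, 15)), Pow(1363, -1)) = Mul(Add(435, 36), Rational(1, 1363)) = Mul(471, Rational(1, 1363)) = Rational(471, 1363)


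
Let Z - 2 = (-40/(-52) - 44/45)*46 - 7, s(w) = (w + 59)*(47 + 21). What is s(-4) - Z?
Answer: 2196437/585 ≈ 3754.6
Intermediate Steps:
s(w) = 4012 + 68*w (s(w) = (59 + w)*68 = 4012 + 68*w)
Z = -8537/585 (Z = 2 + ((-40/(-52) - 44/45)*46 - 7) = 2 + ((-40*(-1/52) - 44*1/45)*46 - 7) = 2 + ((10/13 - 44/45)*46 - 7) = 2 + (-122/585*46 - 7) = 2 + (-5612/585 - 7) = 2 - 9707/585 = -8537/585 ≈ -14.593)
s(-4) - Z = (4012 + 68*(-4)) - 1*(-8537/585) = (4012 - 272) + 8537/585 = 3740 + 8537/585 = 2196437/585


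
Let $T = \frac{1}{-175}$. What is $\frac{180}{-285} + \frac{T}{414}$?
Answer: $- \frac{869419}{1376550} \approx -0.63159$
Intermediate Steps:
$T = - \frac{1}{175} \approx -0.0057143$
$\frac{180}{-285} + \frac{T}{414} = \frac{180}{-285} - \frac{1}{175 \cdot 414} = 180 \left(- \frac{1}{285}\right) - \frac{1}{72450} = - \frac{12}{19} - \frac{1}{72450} = - \frac{869419}{1376550}$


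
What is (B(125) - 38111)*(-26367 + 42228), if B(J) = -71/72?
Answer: -14507861081/24 ≈ -6.0449e+8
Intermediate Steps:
B(J) = -71/72 (B(J) = -71*1/72 = -71/72)
(B(125) - 38111)*(-26367 + 42228) = (-71/72 - 38111)*(-26367 + 42228) = -2744063/72*15861 = -14507861081/24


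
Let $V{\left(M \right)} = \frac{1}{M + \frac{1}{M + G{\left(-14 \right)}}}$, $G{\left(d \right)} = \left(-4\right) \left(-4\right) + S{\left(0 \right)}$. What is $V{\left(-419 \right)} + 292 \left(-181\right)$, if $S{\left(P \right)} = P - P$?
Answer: $- \frac{8924483419}{168858} \approx -52852.0$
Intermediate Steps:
$S{\left(P \right)} = 0$
$G{\left(d \right)} = 16$ ($G{\left(d \right)} = \left(-4\right) \left(-4\right) + 0 = 16 + 0 = 16$)
$V{\left(M \right)} = \frac{1}{M + \frac{1}{16 + M}}$ ($V{\left(M \right)} = \frac{1}{M + \frac{1}{M + 16}} = \frac{1}{M + \frac{1}{16 + M}}$)
$V{\left(-419 \right)} + 292 \left(-181\right) = \frac{16 - 419}{1 + \left(-419\right)^{2} + 16 \left(-419\right)} + 292 \left(-181\right) = \frac{1}{1 + 175561 - 6704} \left(-403\right) - 52852 = \frac{1}{168858} \left(-403\right) - 52852 = - \frac{403}{168858} - 52852 = - \frac{8924483419}{168858}$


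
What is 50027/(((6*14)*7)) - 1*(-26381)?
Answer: 15562055/588 ≈ 26466.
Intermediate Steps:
50027/(((6*14)*7)) - 1*(-26381) = 50027/((84*7)) + 26381 = 50027/588 + 26381 = 15562055/588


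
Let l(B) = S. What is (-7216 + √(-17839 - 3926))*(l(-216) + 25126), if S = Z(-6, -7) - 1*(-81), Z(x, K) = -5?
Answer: -181857632 + 25202*I*√21765 ≈ -1.8186e+8 + 3.718e+6*I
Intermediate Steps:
S = 76 (S = -5 - 1*(-81) = -5 + 81 = 76)
l(B) = 76
(-7216 + √(-17839 - 3926))*(l(-216) + 25126) = (-7216 + √(-17839 - 3926))*(76 + 25126) = (-7216 + √(-21765))*25202 = (-7216 + I*√21765)*25202 = -181857632 + 25202*I*√21765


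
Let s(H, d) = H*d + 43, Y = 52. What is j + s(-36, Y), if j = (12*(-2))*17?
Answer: -2237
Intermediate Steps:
s(H, d) = 43 + H*d
j = -408 (j = -24*17 = -408)
j + s(-36, Y) = -408 + (43 - 36*52) = -408 + (43 - 1872) = -408 - 1829 = -2237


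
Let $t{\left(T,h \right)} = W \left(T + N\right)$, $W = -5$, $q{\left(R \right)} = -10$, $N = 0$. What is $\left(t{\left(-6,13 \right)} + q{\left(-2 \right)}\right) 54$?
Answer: $1080$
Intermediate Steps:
$t{\left(T,h \right)} = - 5 T$ ($t{\left(T,h \right)} = - 5 \left(T + 0\right) = - 5 T$)
$\left(t{\left(-6,13 \right)} + q{\left(-2 \right)}\right) 54 = \left(\left(-5\right) \left(-6\right) - 10\right) 54 = \left(30 - 10\right) 54 = 20 \cdot 54 = 1080$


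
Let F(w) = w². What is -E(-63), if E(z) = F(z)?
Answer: -3969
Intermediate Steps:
E(z) = z²
-E(-63) = -1*(-63)² = -1*3969 = -3969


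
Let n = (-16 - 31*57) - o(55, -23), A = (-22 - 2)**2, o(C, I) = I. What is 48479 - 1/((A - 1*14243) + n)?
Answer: 747885534/15427 ≈ 48479.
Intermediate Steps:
A = 576 (A = (-24)**2 = 576)
n = -1760 (n = (-16 - 31*57) - 1*(-23) = (-16 - 1767) + 23 = -1783 + 23 = -1760)
48479 - 1/((A - 1*14243) + n) = 48479 - 1/((576 - 1*14243) - 1760) = 48479 - 1/((576 - 14243) - 1760) = 48479 - 1/(-13667 - 1760) = 48479 - 1/(-15427) = 48479 - 1*(-1/15427) = 48479 + 1/15427 = 747885534/15427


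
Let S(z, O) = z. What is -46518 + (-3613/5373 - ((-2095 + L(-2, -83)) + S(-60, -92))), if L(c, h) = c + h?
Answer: -237909307/5373 ≈ -44279.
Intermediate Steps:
-46518 + (-3613/5373 - ((-2095 + L(-2, -83)) + S(-60, -92))) = -46518 + (-3613/5373 - ((-2095 + (-2 - 83)) - 60)) = -46518 + (-3613*1/5373 - ((-2095 - 85) - 60)) = -46518 + (-3613/5373 - (-2180 - 60)) = -46518 + (-3613/5373 - 1*(-2240)) = -46518 + (-3613/5373 + 2240) = -46518 + 12031907/5373 = -237909307/5373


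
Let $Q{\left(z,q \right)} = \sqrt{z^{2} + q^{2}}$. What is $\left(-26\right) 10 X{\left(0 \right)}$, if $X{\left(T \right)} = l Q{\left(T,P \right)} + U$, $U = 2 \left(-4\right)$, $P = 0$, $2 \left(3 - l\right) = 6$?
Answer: $2080$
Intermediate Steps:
$l = 0$ ($l = 3 - 3 = 0$)
$U = -8$
$Q{\left(z,q \right)} = \sqrt{q^{2} + z^{2}}$
$X{\left(T \right)} = -8$ ($X{\left(T \right)} = 0 \sqrt{0^{2} + T^{2}} - 8 = 0 \sqrt{0 + T^{2}} - 8 = 0 \sqrt{T^{2}} - 8 = 0 - 8 = -8$)
$\left(-26\right) 10 X{\left(0 \right)} = \left(-26\right) 10 \left(-8\right) = \left(-260\right) \left(-8\right) = 2080$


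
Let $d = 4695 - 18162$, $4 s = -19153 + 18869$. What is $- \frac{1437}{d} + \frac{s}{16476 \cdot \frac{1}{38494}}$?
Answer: $- \frac{6130438591}{36980382} \approx -165.78$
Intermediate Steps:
$s = -71$ ($s = \frac{-19153 + 18869}{4} = \frac{1}{4} \left(-284\right) = -71$)
$d = -13467$
$- \frac{1437}{d} + \frac{s}{16476 \cdot \frac{1}{38494}} = - \frac{1437}{-13467} - \frac{71}{16476 \cdot \frac{1}{38494}} = \left(-1437\right) \left(- \frac{1}{13467}\right) - \frac{71}{16476 \cdot \frac{1}{38494}} = \frac{479}{4489} - \frac{71}{\frac{8238}{19247}} = \frac{479}{4489} - \frac{1366537}{8238} = - \frac{6130438591}{36980382}$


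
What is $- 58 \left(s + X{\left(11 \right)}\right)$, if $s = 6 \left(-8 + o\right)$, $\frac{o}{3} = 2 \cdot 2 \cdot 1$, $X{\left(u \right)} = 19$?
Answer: $-2494$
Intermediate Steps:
$o = 12$ ($o = 3 \cdot 2 \cdot 2 \cdot 1 = 3 \cdot 4 \cdot 1 = 3 \cdot 4 = 12$)
$s = 24$ ($s = 6 \left(-8 + 12\right) = 6 \cdot 4 = 24$)
$- 58 \left(s + X{\left(11 \right)}\right) = - 58 \left(24 + 19\right) = \left(-58\right) 43 = -2494$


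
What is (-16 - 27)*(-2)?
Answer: 86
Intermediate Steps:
(-16 - 27)*(-2) = -43*(-2) = 86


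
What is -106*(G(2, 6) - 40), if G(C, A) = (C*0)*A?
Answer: 4240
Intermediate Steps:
G(C, A) = 0 (G(C, A) = 0*A = 0)
-106*(G(2, 6) - 40) = -106*(0 - 40) = -106*(-40) = 4240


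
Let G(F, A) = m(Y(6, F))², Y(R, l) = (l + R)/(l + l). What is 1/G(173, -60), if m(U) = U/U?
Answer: 1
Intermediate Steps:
Y(R, l) = (R + l)/(2*l) (Y(R, l) = (R + l)/((2*l)) = (R + l)*(1/(2*l)) = (R + l)/(2*l))
m(U) = 1
G(F, A) = 1 (G(F, A) = 1² = 1)
1/G(173, -60) = 1/1 = 1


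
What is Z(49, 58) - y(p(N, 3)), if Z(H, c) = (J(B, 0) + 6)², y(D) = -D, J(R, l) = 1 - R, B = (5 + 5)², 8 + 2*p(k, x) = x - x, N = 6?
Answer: 8645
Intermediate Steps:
p(k, x) = -4 (p(k, x) = -4 + (x - x)/2 = -4 + (½)*0 = -4 + 0 = -4)
B = 100 (B = 10² = 100)
Z(H, c) = 8649 (Z(H, c) = ((1 - 1*100) + 6)² = ((1 - 100) + 6)² = (-99 + 6)² = (-93)² = 8649)
Z(49, 58) - y(p(N, 3)) = 8649 - (-1)*(-4) = 8649 - 1*4 = 8649 - 4 = 8645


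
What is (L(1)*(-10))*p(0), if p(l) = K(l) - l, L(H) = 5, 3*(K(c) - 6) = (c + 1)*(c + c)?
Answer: -300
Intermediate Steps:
K(c) = 6 + 2*c*(1 + c)/3 (K(c) = 6 + ((c + 1)*(c + c))/3 = 6 + ((1 + c)*(2*c))/3 = 6 + (2*c*(1 + c))/3 = 6 + 2*c*(1 + c)/3)
p(l) = 6 - l/3 + 2*l**2/3 (p(l) = (6 + 2*l/3 + 2*l**2/3) - l = 6 - l/3 + 2*l**2/3)
(L(1)*(-10))*p(0) = (5*(-10))*(6 - 1/3*0 + (2/3)*0**2) = -50*(6 + 0 + (2/3)*0) = -50*(6 + 0 + 0) = -50*6 = -300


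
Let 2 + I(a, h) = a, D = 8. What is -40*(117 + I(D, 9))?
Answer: -4920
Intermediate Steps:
I(a, h) = -2 + a
-40*(117 + I(D, 9)) = -40*(117 + (-2 + 8)) = -40*(117 + 6) = -40*123 = -4920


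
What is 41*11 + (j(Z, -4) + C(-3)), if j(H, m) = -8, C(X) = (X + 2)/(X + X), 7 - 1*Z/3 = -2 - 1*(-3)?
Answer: 2659/6 ≈ 443.17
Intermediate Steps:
Z = 18 (Z = 21 - 3*(-2 - 1*(-3)) = 21 - 3*(-2 + 3) = 21 - 3*1 = 21 - 3 = 18)
C(X) = (2 + X)/(2*X) (C(X) = (2 + X)/((2*X)) = (2 + X)*(1/(2*X)) = (2 + X)/(2*X))
41*11 + (j(Z, -4) + C(-3)) = 41*11 + (-8 + (1/2)*(2 - 3)/(-3)) = 451 + (-8 + (1/2)*(-1/3)*(-1)) = 451 + (-8 + 1/6) = 451 - 47/6 = 2659/6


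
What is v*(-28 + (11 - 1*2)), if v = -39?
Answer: 741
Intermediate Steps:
v*(-28 + (11 - 1*2)) = -39*(-28 + (11 - 1*2)) = -39*(-28 + (11 - 2)) = -39*(-28 + 9) = -39*(-19) = 741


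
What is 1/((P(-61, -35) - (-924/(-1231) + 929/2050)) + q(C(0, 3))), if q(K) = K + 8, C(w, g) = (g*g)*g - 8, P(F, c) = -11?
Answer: 2523550/37339001 ≈ 0.067585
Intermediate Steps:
C(w, g) = -8 + g³ (C(w, g) = g²*g - 8 = g³ - 8 = -8 + g³)
q(K) = 8 + K
1/((P(-61, -35) - (-924/(-1231) + 929/2050)) + q(C(0, 3))) = 1/((-11 - (-924/(-1231) + 929/2050)) + (8 + (-8 + 3³))) = 1/((-11 - (-924*(-1/1231) + 929*(1/2050))) + (8 + (-8 + 27))) = 1/((-11 - (924/1231 + 929/2050)) + (8 + 19)) = 1/((-11 - 1*3037799/2523550) + 27) = 1/((-11 - 3037799/2523550) + 27) = 1/(-30796849/2523550 + 27) = 1/(37339001/2523550) = 2523550/37339001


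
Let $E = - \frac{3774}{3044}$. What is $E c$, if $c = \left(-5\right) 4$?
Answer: $\frac{18870}{761} \approx 24.796$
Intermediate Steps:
$E = - \frac{1887}{1522}$ ($E = \left(-3774\right) \frac{1}{3044} = - \frac{1887}{1522} \approx -1.2398$)
$c = -20$
$E c = \left(- \frac{1887}{1522}\right) \left(-20\right) = \frac{18870}{761}$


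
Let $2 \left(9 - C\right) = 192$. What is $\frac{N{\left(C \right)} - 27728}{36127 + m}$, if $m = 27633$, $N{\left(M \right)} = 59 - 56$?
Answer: $- \frac{5545}{12752} \approx -0.43483$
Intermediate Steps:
$C = -87$ ($C = 9 - 96 = -87$)
$N{\left(M \right)} = 3$
$\frac{N{\left(C \right)} - 27728}{36127 + m} = \frac{3 - 27728}{36127 + 27633} = - \frac{27725}{63760} = \left(-27725\right) \frac{1}{63760} = - \frac{5545}{12752}$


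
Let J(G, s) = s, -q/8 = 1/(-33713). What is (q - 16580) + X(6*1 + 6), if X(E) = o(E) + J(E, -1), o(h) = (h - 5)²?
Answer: -557343308/33713 ≈ -16532.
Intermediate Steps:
o(h) = (-5 + h)²
q = 8/33713 (q = -8/(-33713) = -8*(-1/33713) = 8/33713 ≈ 0.00023730)
X(E) = -1 + (-5 + E)² (X(E) = (-5 + E)² - 1 = -1 + (-5 + E)²)
(q - 16580) + X(6*1 + 6) = (8/33713 - 16580) + (-1 + (-5 + (6*1 + 6))²) = -558961532/33713 + (-1 + (-5 + (6 + 6))²) = -558961532/33713 + (-1 + (-5 + 12)²) = -558961532/33713 + (-1 + 7²) = -558961532/33713 + (-1 + 49) = -558961532/33713 + 48 = -557343308/33713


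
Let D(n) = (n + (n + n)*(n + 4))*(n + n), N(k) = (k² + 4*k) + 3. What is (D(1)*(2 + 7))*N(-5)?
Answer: 1584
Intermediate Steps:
N(k) = 3 + k² + 4*k
D(n) = 2*n*(n + 2*n*(4 + n)) (D(n) = (n + (2*n)*(4 + n))*(2*n) = (n + 2*n*(4 + n))*(2*n) = 2*n*(n + 2*n*(4 + n)))
(D(1)*(2 + 7))*N(-5) = ((1²*(18 + 4*1))*(2 + 7))*(3 + (-5)² + 4*(-5)) = ((1*(18 + 4))*9)*(3 + 25 - 20) = ((1*22)*9)*8 = (22*9)*8 = 198*8 = 1584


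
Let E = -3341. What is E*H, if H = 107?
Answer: -357487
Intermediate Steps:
E*H = -3341*107 = -357487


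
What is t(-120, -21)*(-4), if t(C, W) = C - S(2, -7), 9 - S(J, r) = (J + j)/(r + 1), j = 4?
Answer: 520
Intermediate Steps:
S(J, r) = 9 - (4 + J)/(1 + r) (S(J, r) = 9 - (J + 4)/(r + 1) = 9 - (4 + J)/(1 + r))
t(C, W) = -10 + C (t(C, W) = C - (5 - 1*2 + 9*(-7))/(1 - 7) = C - (5 - 2 - 63)/(-6) = C - (-1)*(-60)/6 = C - 1*10 = C - 10 = -10 + C)
t(-120, -21)*(-4) = (-10 - 120)*(-4) = -130*(-4) = 520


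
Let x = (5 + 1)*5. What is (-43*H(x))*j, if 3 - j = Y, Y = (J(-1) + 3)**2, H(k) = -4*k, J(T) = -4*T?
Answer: -237360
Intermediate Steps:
x = 30 (x = 6*5 = 30)
Y = 49 (Y = (-4*(-1) + 3)**2 = (4 + 3)**2 = 7**2 = 49)
j = -46 (j = 3 - 1*49 = 3 - 49 = -46)
(-43*H(x))*j = -(-172)*30*(-46) = -43*(-120)*(-46) = 5160*(-46) = -237360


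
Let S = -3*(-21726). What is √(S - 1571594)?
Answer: 4*I*√94151 ≈ 1227.4*I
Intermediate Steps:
S = 65178
√(S - 1571594) = √(65178 - 1571594) = √(-1506416) = 4*I*√94151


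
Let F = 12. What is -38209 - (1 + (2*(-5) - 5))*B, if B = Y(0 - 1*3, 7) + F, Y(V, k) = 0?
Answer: -38041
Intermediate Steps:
B = 12 (B = 0 + 12 = 12)
-38209 - (1 + (2*(-5) - 5))*B = -38209 - (1 + (2*(-5) - 5))*12 = -38209 - (1 + (-10 - 5))*12 = -38209 - (1 - 15)*12 = -38209 - (-14)*12 = -38209 - 1*(-168) = -38209 + 168 = -38041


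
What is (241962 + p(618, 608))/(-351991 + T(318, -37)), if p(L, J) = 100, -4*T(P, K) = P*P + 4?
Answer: -242062/377273 ≈ -0.64161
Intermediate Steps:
T(P, K) = -1 - P²/4 (T(P, K) = -(P*P + 4)/4 = -(P² + 4)/4 = -(4 + P²)/4 = -1 - P²/4)
(241962 + p(618, 608))/(-351991 + T(318, -37)) = (241962 + 100)/(-351991 + (-1 - ¼*318²)) = 242062/(-351991 + (-1 - ¼*101124)) = 242062/(-351991 + (-1 - 25281)) = 242062/(-351991 - 25282) = 242062/(-377273) = 242062*(-1/377273) = -242062/377273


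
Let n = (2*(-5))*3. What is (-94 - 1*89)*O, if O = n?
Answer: 5490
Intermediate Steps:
n = -30 (n = -10*3 = -30)
O = -30
(-94 - 1*89)*O = (-94 - 1*89)*(-30) = (-94 - 89)*(-30) = -183*(-30) = 5490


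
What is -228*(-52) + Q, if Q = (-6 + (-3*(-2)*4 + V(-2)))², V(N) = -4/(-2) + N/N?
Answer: 12297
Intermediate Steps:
V(N) = 3 (V(N) = -4*(-½) + 1 = 2 + 1 = 3)
Q = 441 (Q = (-6 + (-3*(-2)*4 + 3))² = (-6 + (6*4 + 3))² = (-6 + (24 + 3))² = (-6 + 27)² = 21² = 441)
-228*(-52) + Q = -228*(-52) + 441 = 11856 + 441 = 12297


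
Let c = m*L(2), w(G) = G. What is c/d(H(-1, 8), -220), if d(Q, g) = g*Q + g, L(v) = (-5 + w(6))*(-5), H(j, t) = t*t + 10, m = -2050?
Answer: -41/66 ≈ -0.62121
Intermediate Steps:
H(j, t) = 10 + t² (H(j, t) = t² + 10 = 10 + t²)
L(v) = -5 (L(v) = (-5 + 6)*(-5) = 1*(-5) = -5)
d(Q, g) = g + Q*g (d(Q, g) = Q*g + g = g + Q*g)
c = 10250 (c = -2050*(-5) = 10250)
c/d(H(-1, 8), -220) = 10250/((-220*(1 + (10 + 8²)))) = 10250/((-220*(1 + (10 + 64)))) = 10250/((-220*(1 + 74))) = 10250/((-220*75)) = 10250/(-16500) = 10250*(-1/16500) = -41/66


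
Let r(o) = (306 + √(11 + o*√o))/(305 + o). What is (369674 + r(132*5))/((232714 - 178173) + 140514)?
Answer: 356735716/188228075 + √(11 + 1320*√165)/188228075 ≈ 1.8952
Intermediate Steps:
r(o) = (306 + √(11 + o^(3/2)))/(305 + o)
(369674 + r(132*5))/((232714 - 178173) + 140514) = (369674 + (306 + √(11 + (132*5)^(3/2)))/(305 + 132*5))/((232714 - 178173) + 140514) = (369674 + (306 + √(11 + 660^(3/2)))/(305 + 660))/(54541 + 140514) = (369674 + (306 + √(11 + 1320*√165))/965)/195055 = (369674 + (306 + √(11 + 1320*√165))/965)*(1/195055) = (369674 + (306/965 + √(11 + 1320*√165)/965))*(1/195055) = (356735716/965 + √(11 + 1320*√165)/965)*(1/195055) = 356735716/188228075 + √(11 + 1320*√165)/188228075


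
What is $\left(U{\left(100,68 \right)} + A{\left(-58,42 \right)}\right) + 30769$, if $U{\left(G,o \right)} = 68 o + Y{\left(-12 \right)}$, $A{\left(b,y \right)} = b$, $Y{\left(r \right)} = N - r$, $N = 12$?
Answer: $35359$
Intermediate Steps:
$Y{\left(r \right)} = 12 - r$
$U{\left(G,o \right)} = 24 + 68 o$ ($U{\left(G,o \right)} = 68 o + \left(12 - -12\right) = 68 o + \left(12 + 12\right) = 68 o + 24 = 24 + 68 o$)
$\left(U{\left(100,68 \right)} + A{\left(-58,42 \right)}\right) + 30769 = \left(\left(24 + 68 \cdot 68\right) - 58\right) + 30769 = \left(\left(24 + 4624\right) - 58\right) + 30769 = \left(4648 - 58\right) + 30769 = 4590 + 30769 = 35359$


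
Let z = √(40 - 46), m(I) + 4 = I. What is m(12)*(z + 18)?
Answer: 144 + 8*I*√6 ≈ 144.0 + 19.596*I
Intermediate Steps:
m(I) = -4 + I
z = I*√6 (z = √(-6) = I*√6 ≈ 2.4495*I)
m(12)*(z + 18) = (-4 + 12)*(I*√6 + 18) = 8*(18 + I*√6) = 144 + 8*I*√6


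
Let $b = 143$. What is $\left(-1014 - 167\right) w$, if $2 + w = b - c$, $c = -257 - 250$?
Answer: $-765288$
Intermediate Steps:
$c = -507$ ($c = -257 - 250 = -507$)
$w = 648$ ($w = -2 + \left(143 - -507\right) = -2 + \left(143 + 507\right) = -2 + 650 = 648$)
$\left(-1014 - 167\right) w = \left(-1014 - 167\right) 648 = \left(-1181\right) 648 = -765288$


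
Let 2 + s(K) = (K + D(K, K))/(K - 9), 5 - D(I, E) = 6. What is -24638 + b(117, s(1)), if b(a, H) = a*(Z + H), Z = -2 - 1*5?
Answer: -25691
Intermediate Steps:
Z = -7 (Z = -2 - 5 = -7)
D(I, E) = -1 (D(I, E) = 5 - 1*6 = 5 - 6 = -1)
s(K) = -2 + (-1 + K)/(-9 + K) (s(K) = -2 + (K - 1)/(K - 9) = -2 + (-1 + K)/(-9 + K))
b(a, H) = a*(-7 + H)
-24638 + b(117, s(1)) = -24638 + 117*(-7 + (17 - 1*1)/(-9 + 1)) = -24638 + 117*(-7 + (17 - 1)/(-8)) = -24638 + 117*(-7 - ⅛*16) = -24638 + 117*(-7 - 2) = -24638 + 117*(-9) = -24638 - 1053 = -25691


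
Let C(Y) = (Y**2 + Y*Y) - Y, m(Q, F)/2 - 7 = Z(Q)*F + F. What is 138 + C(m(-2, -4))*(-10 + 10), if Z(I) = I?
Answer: 138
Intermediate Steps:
m(Q, F) = 14 + 2*F + 2*F*Q (m(Q, F) = 14 + 2*(Q*F + F) = 14 + 2*(F*Q + F) = 14 + 2*(F + F*Q) = 14 + (2*F + 2*F*Q) = 14 + 2*F + 2*F*Q)
C(Y) = -Y + 2*Y**2 (C(Y) = (Y**2 + Y**2) - Y = 2*Y**2 - Y = -Y + 2*Y**2)
138 + C(m(-2, -4))*(-10 + 10) = 138 + ((14 + 2*(-4) + 2*(-4)*(-2))*(-1 + 2*(14 + 2*(-4) + 2*(-4)*(-2))))*(-10 + 10) = 138 + ((14 - 8 + 16)*(-1 + 2*(14 - 8 + 16)))*0 = 138 + (22*(-1 + 2*22))*0 = 138 + (22*(-1 + 44))*0 = 138 + (22*43)*0 = 138 + 946*0 = 138 + 0 = 138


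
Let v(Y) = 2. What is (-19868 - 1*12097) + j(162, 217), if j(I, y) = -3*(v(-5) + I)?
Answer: -32457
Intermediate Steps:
j(I, y) = -6 - 3*I (j(I, y) = -3*(2 + I) = -6 - 3*I)
(-19868 - 1*12097) + j(162, 217) = (-19868 - 1*12097) + (-6 - 3*162) = (-19868 - 12097) + (-6 - 486) = -31965 - 492 = -32457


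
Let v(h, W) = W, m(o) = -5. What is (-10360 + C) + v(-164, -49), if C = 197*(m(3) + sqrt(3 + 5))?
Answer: -11394 + 394*sqrt(2) ≈ -10837.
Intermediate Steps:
C = -985 + 394*sqrt(2) (C = 197*(-5 + sqrt(3 + 5)) = 197*(-5 + sqrt(8)) = 197*(-5 + 2*sqrt(2)) = -985 + 394*sqrt(2) ≈ -427.80)
(-10360 + C) + v(-164, -49) = (-10360 + (-985 + 394*sqrt(2))) - 49 = (-11345 + 394*sqrt(2)) - 49 = -11394 + 394*sqrt(2)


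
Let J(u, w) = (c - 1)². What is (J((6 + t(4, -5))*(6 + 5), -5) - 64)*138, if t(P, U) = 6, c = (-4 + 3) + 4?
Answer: -8280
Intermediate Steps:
c = 3 (c = -1 + 4 = 3)
J(u, w) = 4 (J(u, w) = (3 - 1)² = 2² = 4)
(J((6 + t(4, -5))*(6 + 5), -5) - 64)*138 = (4 - 64)*138 = -60*138 = -8280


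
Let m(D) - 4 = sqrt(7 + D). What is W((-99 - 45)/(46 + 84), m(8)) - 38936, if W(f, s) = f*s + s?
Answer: -2530868/65 - 7*sqrt(15)/65 ≈ -38937.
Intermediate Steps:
m(D) = 4 + sqrt(7 + D)
W(f, s) = s + f*s
W((-99 - 45)/(46 + 84), m(8)) - 38936 = (4 + sqrt(7 + 8))*(1 + (-99 - 45)/(46 + 84)) - 38936 = (4 + sqrt(15))*(1 - 144/130) - 38936 = (4 + sqrt(15))*(1 - 144*1/130) - 38936 = (4 + sqrt(15))*(1 - 72/65) - 38936 = (4 + sqrt(15))*(-7/65) - 38936 = (-28/65 - 7*sqrt(15)/65) - 38936 = -2530868/65 - 7*sqrt(15)/65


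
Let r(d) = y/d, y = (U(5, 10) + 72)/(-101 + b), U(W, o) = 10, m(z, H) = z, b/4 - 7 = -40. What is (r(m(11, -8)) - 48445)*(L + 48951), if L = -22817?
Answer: -3244918100678/2563 ≈ -1.2661e+9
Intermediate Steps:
b = -132 (b = 28 + 4*(-40) = 28 - 160 = -132)
y = -82/233 (y = (10 + 72)/(-101 - 132) = 82/(-233) = 82*(-1/233) = -82/233 ≈ -0.35193)
r(d) = -82/(233*d)
(r(m(11, -8)) - 48445)*(L + 48951) = (-82/233/11 - 48445)*(-22817 + 48951) = (-82/233*1/11 - 48445)*26134 = (-82/2563 - 48445)*26134 = -124164617/2563*26134 = -3244918100678/2563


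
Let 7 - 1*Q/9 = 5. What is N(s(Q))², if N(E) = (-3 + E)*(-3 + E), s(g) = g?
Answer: 50625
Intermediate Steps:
Q = 18 (Q = 63 - 9*5 = 63 - 45 = 18)
N(E) = (-3 + E)²
N(s(Q))² = ((-3 + 18)²)² = (15²)² = 225² = 50625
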